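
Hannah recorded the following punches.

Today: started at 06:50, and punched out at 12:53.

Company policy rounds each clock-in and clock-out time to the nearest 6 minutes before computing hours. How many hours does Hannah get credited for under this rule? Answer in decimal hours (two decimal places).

6.10 hours

Today: in 06:50→06:48, out 12:53→12:54; 6 h 6 min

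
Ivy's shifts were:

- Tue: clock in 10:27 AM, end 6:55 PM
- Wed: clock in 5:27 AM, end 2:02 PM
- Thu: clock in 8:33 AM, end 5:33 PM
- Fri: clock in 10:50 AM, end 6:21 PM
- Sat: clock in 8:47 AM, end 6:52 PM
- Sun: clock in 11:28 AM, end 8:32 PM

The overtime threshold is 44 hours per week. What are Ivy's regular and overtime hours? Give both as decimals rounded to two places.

Regular 44.00 hours, overtime 8.72 hours

Tue: 10:27 AM–6:55 PM = 8 h 28 min
Wed: 5:27 AM–2:02 PM = 8 h 35 min
Thu: 8:33 AM–5:33 PM = 9 h 0 min
Fri: 10:50 AM–6:21 PM = 7 h 31 min
Sat: 8:47 AM–6:52 PM = 10 h 5 min
Sun: 11:28 AM–8:32 PM = 9 h 4 min
Total worked: 52 h 43 min = 52.72 h.
Threshold 44 h → overtime 8 h 43 min, regular 44 h 0 min.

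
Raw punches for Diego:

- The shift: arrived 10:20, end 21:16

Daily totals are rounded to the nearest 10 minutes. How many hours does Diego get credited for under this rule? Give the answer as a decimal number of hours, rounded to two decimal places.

11.00 hours

The shift: 10:20–21:16 = 10 h 56 min → rounds to 11 h 0 min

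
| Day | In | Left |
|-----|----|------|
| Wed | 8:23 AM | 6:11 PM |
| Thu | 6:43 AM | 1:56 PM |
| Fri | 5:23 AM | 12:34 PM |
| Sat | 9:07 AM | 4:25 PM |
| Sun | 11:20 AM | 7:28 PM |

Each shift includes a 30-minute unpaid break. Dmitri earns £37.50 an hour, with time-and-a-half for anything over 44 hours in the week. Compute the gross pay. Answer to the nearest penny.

Wed: 8:23 AM–6:11 PM = 9 h 48 min; less 30 min break → 9 h 18 min
Thu: 6:43 AM–1:56 PM = 7 h 13 min; less 30 min break → 6 h 43 min
Fri: 5:23 AM–12:34 PM = 7 h 11 min; less 30 min break → 6 h 41 min
Sat: 9:07 AM–4:25 PM = 7 h 18 min; less 30 min break → 6 h 48 min
Sun: 11:20 AM–7:28 PM = 8 h 8 min; less 30 min break → 7 h 38 min
Total worked: 37 h 8 min = 2228 min.
Regular 37 h 8 min = 2228 min at £37.50/h; overtime 0 h 0 min = 0 min at £56.25/h.
Pay = (2228 × £37.50 + 0 × £56.25) ÷ 60 = £1392.50.

£1392.50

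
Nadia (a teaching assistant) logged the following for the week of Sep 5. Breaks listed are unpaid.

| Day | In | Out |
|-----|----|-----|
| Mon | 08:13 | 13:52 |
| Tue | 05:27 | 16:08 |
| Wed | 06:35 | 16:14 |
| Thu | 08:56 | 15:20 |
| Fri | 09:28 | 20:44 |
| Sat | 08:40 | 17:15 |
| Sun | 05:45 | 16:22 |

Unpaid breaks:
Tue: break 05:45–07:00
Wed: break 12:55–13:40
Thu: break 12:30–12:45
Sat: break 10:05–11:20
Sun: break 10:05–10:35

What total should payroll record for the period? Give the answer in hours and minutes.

Mon: 08:13–13:52 = 5 h 39 min
Tue: 05:27–16:08 = 10 h 41 min; less 75 min break → 9 h 26 min
Wed: 06:35–16:14 = 9 h 39 min; less 45 min break → 8 h 54 min
Thu: 08:56–15:20 = 6 h 24 min; less 15 min break → 6 h 9 min
Fri: 09:28–20:44 = 11 h 16 min
Sat: 08:40–17:15 = 8 h 35 min; less 75 min break → 7 h 20 min
Sun: 05:45–16:22 = 10 h 37 min; less 30 min break → 10 h 7 min
Total: 5 h 39 min + 9 h 26 min + 8 h 54 min + 6 h 9 min + 11 h 16 min + 7 h 20 min + 10 h 7 min = 58 h 51 min.

58 h 51 min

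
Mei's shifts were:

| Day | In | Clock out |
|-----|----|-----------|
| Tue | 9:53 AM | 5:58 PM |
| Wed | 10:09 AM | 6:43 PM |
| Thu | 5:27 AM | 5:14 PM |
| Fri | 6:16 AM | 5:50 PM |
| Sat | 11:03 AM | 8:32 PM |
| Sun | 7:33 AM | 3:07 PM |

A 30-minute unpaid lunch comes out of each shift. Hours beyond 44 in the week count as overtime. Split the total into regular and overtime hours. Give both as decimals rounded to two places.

Regular 44.00 hours, overtime 10.05 hours

Tue: 9:53 AM–5:58 PM = 8 h 5 min; less 30 min break → 7 h 35 min
Wed: 10:09 AM–6:43 PM = 8 h 34 min; less 30 min break → 8 h 4 min
Thu: 5:27 AM–5:14 PM = 11 h 47 min; less 30 min break → 11 h 17 min
Fri: 6:16 AM–5:50 PM = 11 h 34 min; less 30 min break → 11 h 4 min
Sat: 11:03 AM–8:32 PM = 9 h 29 min; less 30 min break → 8 h 59 min
Sun: 7:33 AM–3:07 PM = 7 h 34 min; less 30 min break → 7 h 4 min
Total worked: 54 h 3 min = 54.05 h.
Threshold 44 h → overtime 10 h 3 min, regular 44 h 0 min.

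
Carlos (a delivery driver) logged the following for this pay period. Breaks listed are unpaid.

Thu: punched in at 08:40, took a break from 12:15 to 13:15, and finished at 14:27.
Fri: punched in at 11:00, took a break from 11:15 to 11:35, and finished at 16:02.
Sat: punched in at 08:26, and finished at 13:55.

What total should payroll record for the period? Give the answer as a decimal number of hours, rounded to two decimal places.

Thu: 08:40–14:27 = 5 h 47 min; less 60 min break → 4 h 47 min
Fri: 11:00–16:02 = 5 h 2 min; less 20 min break → 4 h 42 min
Sat: 08:26–13:55 = 5 h 29 min
Total: 4 h 47 min + 4 h 42 min + 5 h 29 min = 14 h 58 min.

14.97 hours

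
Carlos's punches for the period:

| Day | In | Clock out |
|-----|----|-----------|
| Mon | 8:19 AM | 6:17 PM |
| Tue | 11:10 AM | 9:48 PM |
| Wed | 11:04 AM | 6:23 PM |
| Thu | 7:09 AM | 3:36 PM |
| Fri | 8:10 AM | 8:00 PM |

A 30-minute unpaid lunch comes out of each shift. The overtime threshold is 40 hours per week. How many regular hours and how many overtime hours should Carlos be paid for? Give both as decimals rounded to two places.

Mon: 8:19 AM–6:17 PM = 9 h 58 min; less 30 min break → 9 h 28 min
Tue: 11:10 AM–9:48 PM = 10 h 38 min; less 30 min break → 10 h 8 min
Wed: 11:04 AM–6:23 PM = 7 h 19 min; less 30 min break → 6 h 49 min
Thu: 7:09 AM–3:36 PM = 8 h 27 min; less 30 min break → 7 h 57 min
Fri: 8:10 AM–8:00 PM = 11 h 50 min; less 30 min break → 11 h 20 min
Total worked: 45 h 42 min = 45.70 h.
Threshold 40 h → overtime 5 h 42 min, regular 40 h 0 min.

Regular 40.00 hours, overtime 5.70 hours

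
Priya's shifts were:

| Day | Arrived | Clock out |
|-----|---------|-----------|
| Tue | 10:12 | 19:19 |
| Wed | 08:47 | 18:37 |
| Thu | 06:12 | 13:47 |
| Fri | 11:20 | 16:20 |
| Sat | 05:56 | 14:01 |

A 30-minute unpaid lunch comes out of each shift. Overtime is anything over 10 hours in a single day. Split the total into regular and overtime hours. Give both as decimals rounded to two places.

Regular 37.12 hours, overtime 0.00 hours

Tue: 10:12–19:19 = 9 h 7 min; less 30 min break → 8 h 37 min
Wed: 08:47–18:37 = 9 h 50 min; less 30 min break → 9 h 20 min
Thu: 06:12–13:47 = 7 h 35 min; less 30 min break → 7 h 5 min
Fri: 11:20–16:20 = 5 h 0 min; less 30 min break → 4 h 30 min
Sat: 05:56–14:01 = 8 h 5 min; less 30 min break → 7 h 35 min
Tue reg 8 h 37 min / OT 0 h 0 min; Wed reg 9 h 20 min / OT 0 h 0 min; Thu reg 7 h 5 min / OT 0 h 0 min; Fri reg 4 h 30 min / OT 0 h 0 min; Sat reg 7 h 35 min / OT 0 h 0 min.
Totals: regular 37 h 7 min, overtime 0 h 0 min.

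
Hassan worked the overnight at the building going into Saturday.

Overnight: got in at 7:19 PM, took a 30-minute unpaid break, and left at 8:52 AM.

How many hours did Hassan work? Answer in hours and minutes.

Overnight: 7:19 PM → midnight = 4 h 41 min; midnight → 8:52 AM = 8 h 52 min; span 13 h 33 min; less 30 min break → 13 h 3 min

13 h 3 min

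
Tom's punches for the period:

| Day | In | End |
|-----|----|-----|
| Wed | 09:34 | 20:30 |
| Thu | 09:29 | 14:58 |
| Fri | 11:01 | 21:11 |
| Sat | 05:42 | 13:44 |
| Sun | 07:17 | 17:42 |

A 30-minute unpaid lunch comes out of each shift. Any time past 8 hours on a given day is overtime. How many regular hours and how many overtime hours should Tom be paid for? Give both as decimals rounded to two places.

Regular 36.52 hours, overtime 6.02 hours

Wed: 09:34–20:30 = 10 h 56 min; less 30 min break → 10 h 26 min
Thu: 09:29–14:58 = 5 h 29 min; less 30 min break → 4 h 59 min
Fri: 11:01–21:11 = 10 h 10 min; less 30 min break → 9 h 40 min
Sat: 05:42–13:44 = 8 h 2 min; less 30 min break → 7 h 32 min
Sun: 07:17–17:42 = 10 h 25 min; less 30 min break → 9 h 55 min
Wed reg 8 h 0 min / OT 2 h 26 min; Thu reg 4 h 59 min / OT 0 h 0 min; Fri reg 8 h 0 min / OT 1 h 40 min; Sat reg 7 h 32 min / OT 0 h 0 min; Sun reg 8 h 0 min / OT 1 h 55 min.
Totals: regular 36 h 31 min, overtime 6 h 1 min.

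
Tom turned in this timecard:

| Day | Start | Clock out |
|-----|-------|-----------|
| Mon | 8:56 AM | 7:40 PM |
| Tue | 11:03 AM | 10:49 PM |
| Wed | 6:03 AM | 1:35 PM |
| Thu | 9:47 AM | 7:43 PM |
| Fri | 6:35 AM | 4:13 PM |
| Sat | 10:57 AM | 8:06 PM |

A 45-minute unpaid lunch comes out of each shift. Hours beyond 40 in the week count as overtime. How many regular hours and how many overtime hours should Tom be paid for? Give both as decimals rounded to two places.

Regular 40.00 hours, overtime 14.25 hours

Mon: 8:56 AM–7:40 PM = 10 h 44 min; less 45 min break → 9 h 59 min
Tue: 11:03 AM–10:49 PM = 11 h 46 min; less 45 min break → 11 h 1 min
Wed: 6:03 AM–1:35 PM = 7 h 32 min; less 45 min break → 6 h 47 min
Thu: 9:47 AM–7:43 PM = 9 h 56 min; less 45 min break → 9 h 11 min
Fri: 6:35 AM–4:13 PM = 9 h 38 min; less 45 min break → 8 h 53 min
Sat: 10:57 AM–8:06 PM = 9 h 9 min; less 45 min break → 8 h 24 min
Total worked: 54 h 15 min = 54.25 h.
Threshold 40 h → overtime 14 h 15 min, regular 40 h 0 min.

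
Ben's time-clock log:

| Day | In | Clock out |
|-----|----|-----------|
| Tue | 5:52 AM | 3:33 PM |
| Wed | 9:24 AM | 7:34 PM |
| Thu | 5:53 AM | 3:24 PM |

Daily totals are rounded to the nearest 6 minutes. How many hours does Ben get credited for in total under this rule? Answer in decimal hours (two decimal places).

29.40 hours

Tue: 5:52 AM–3:33 PM = 9 h 41 min → rounds to 9 h 42 min
Wed: 9:24 AM–7:34 PM = 10 h 10 min → rounds to 10 h 12 min
Thu: 5:53 AM–3:24 PM = 9 h 31 min → rounds to 9 h 30 min
Total credited: 29 h 24 min.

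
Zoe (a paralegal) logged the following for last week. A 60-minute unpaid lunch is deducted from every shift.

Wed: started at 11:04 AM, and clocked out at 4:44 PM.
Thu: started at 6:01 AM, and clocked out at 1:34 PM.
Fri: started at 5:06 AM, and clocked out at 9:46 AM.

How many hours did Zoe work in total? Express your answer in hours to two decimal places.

14.88 hours

Wed: 11:04 AM–4:44 PM = 5 h 40 min; less 60 min break → 4 h 40 min
Thu: 6:01 AM–1:34 PM = 7 h 33 min; less 60 min break → 6 h 33 min
Fri: 5:06 AM–9:46 AM = 4 h 40 min; less 60 min break → 3 h 40 min
Total: 4 h 40 min + 6 h 33 min + 3 h 40 min = 14 h 53 min.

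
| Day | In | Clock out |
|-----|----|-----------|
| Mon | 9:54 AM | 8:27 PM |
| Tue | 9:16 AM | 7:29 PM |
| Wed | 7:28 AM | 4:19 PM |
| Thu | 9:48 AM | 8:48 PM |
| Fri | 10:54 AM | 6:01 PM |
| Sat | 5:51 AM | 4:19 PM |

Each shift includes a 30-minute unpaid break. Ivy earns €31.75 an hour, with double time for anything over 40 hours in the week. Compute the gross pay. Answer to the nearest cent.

€2235.20

Mon: 9:54 AM–8:27 PM = 10 h 33 min; less 30 min break → 10 h 3 min
Tue: 9:16 AM–7:29 PM = 10 h 13 min; less 30 min break → 9 h 43 min
Wed: 7:28 AM–4:19 PM = 8 h 51 min; less 30 min break → 8 h 21 min
Thu: 9:48 AM–8:48 PM = 11 h 0 min; less 30 min break → 10 h 30 min
Fri: 10:54 AM–6:01 PM = 7 h 7 min; less 30 min break → 6 h 37 min
Sat: 5:51 AM–4:19 PM = 10 h 28 min; less 30 min break → 9 h 58 min
Total worked: 55 h 12 min = 3312 min.
Regular 40 h 0 min = 2400 min at €31.75/h; overtime 15 h 12 min = 912 min at €63.50/h.
Pay = (2400 × €31.75 + 912 × €63.50) ÷ 60 = €2235.20.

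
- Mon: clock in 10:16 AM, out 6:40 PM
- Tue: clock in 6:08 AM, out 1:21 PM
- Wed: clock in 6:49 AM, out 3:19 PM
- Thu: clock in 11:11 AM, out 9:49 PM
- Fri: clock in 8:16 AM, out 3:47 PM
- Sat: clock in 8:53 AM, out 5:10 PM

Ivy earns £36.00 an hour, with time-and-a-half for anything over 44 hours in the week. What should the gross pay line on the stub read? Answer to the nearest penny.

£1937.70

Mon: 10:16 AM–6:40 PM = 8 h 24 min
Tue: 6:08 AM–1:21 PM = 7 h 13 min
Wed: 6:49 AM–3:19 PM = 8 h 30 min
Thu: 11:11 AM–9:49 PM = 10 h 38 min
Fri: 8:16 AM–3:47 PM = 7 h 31 min
Sat: 8:53 AM–5:10 PM = 8 h 17 min
Total worked: 50 h 33 min = 3033 min.
Regular 44 h 0 min = 2640 min at £36.00/h; overtime 6 h 33 min = 393 min at £54.00/h.
Pay = (2640 × £36.00 + 393 × £54.00) ÷ 60 = £1937.70.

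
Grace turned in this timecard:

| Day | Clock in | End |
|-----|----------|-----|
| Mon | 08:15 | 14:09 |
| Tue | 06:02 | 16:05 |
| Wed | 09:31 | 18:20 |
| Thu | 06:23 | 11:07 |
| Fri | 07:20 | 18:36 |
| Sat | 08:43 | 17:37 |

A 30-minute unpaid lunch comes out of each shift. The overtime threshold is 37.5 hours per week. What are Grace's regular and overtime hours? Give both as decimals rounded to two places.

Regular 37.50 hours, overtime 9.17 hours

Mon: 08:15–14:09 = 5 h 54 min; less 30 min break → 5 h 24 min
Tue: 06:02–16:05 = 10 h 3 min; less 30 min break → 9 h 33 min
Wed: 09:31–18:20 = 8 h 49 min; less 30 min break → 8 h 19 min
Thu: 06:23–11:07 = 4 h 44 min; less 30 min break → 4 h 14 min
Fri: 07:20–18:36 = 11 h 16 min; less 30 min break → 10 h 46 min
Sat: 08:43–17:37 = 8 h 54 min; less 30 min break → 8 h 24 min
Total worked: 46 h 40 min = 46.67 h.
Threshold 37.5 h → overtime 9 h 10 min, regular 37 h 30 min.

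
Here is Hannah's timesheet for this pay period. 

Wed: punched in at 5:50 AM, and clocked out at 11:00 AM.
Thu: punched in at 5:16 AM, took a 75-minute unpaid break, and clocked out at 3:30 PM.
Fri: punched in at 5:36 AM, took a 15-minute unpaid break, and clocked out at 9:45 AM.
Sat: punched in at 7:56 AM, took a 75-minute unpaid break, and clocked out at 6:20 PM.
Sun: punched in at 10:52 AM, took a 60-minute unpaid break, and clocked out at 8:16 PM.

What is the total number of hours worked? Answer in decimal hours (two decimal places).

Wed: 5:50 AM–11:00 AM = 5 h 10 min
Thu: 5:16 AM–3:30 PM = 10 h 14 min; less 75 min break → 8 h 59 min
Fri: 5:36 AM–9:45 AM = 4 h 9 min; less 15 min break → 3 h 54 min
Sat: 7:56 AM–6:20 PM = 10 h 24 min; less 75 min break → 9 h 9 min
Sun: 10:52 AM–8:16 PM = 9 h 24 min; less 60 min break → 8 h 24 min
Total: 5 h 10 min + 8 h 59 min + 3 h 54 min + 9 h 9 min + 8 h 24 min = 35 h 36 min.

35.60 hours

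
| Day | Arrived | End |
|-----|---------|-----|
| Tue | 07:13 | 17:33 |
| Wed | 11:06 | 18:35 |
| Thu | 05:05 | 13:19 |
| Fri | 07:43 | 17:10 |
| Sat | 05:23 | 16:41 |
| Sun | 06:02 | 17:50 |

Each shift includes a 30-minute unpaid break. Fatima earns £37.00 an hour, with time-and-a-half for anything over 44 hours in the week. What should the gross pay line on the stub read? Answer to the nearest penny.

£2271.80

Tue: 07:13–17:33 = 10 h 20 min; less 30 min break → 9 h 50 min
Wed: 11:06–18:35 = 7 h 29 min; less 30 min break → 6 h 59 min
Thu: 05:05–13:19 = 8 h 14 min; less 30 min break → 7 h 44 min
Fri: 07:43–17:10 = 9 h 27 min; less 30 min break → 8 h 57 min
Sat: 05:23–16:41 = 11 h 18 min; less 30 min break → 10 h 48 min
Sun: 06:02–17:50 = 11 h 48 min; less 30 min break → 11 h 18 min
Total worked: 55 h 36 min = 3336 min.
Regular 44 h 0 min = 2640 min at £37.00/h; overtime 11 h 36 min = 696 min at £55.50/h.
Pay = (2640 × £37.00 + 696 × £55.50) ÷ 60 = £2271.80.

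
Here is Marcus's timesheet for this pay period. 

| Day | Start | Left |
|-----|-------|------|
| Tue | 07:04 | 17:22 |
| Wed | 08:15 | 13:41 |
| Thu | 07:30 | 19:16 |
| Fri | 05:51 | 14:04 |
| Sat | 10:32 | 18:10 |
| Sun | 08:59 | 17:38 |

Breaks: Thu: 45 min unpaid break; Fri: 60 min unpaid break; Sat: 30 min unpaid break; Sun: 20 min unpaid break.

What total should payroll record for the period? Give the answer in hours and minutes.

49 h 25 min

Tue: 07:04–17:22 = 10 h 18 min
Wed: 08:15–13:41 = 5 h 26 min
Thu: 07:30–19:16 = 11 h 46 min; less 45 min break → 11 h 1 min
Fri: 05:51–14:04 = 8 h 13 min; less 60 min break → 7 h 13 min
Sat: 10:32–18:10 = 7 h 38 min; less 30 min break → 7 h 8 min
Sun: 08:59–17:38 = 8 h 39 min; less 20 min break → 8 h 19 min
Total: 10 h 18 min + 5 h 26 min + 11 h 1 min + 7 h 13 min + 7 h 8 min + 8 h 19 min = 49 h 25 min.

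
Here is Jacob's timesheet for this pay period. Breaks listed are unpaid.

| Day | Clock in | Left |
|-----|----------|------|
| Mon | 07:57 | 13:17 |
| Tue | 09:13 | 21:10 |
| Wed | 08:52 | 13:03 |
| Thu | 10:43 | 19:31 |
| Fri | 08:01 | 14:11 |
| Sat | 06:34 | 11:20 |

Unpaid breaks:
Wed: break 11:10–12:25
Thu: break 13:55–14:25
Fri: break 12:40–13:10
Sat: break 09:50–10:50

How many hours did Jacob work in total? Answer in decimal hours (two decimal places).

37.95 hours

Mon: 07:57–13:17 = 5 h 20 min
Tue: 09:13–21:10 = 11 h 57 min
Wed: 08:52–13:03 = 4 h 11 min; less 75 min break → 2 h 56 min
Thu: 10:43–19:31 = 8 h 48 min; less 30 min break → 8 h 18 min
Fri: 08:01–14:11 = 6 h 10 min; less 30 min break → 5 h 40 min
Sat: 06:34–11:20 = 4 h 46 min; less 60 min break → 3 h 46 min
Total: 5 h 20 min + 11 h 57 min + 2 h 56 min + 8 h 18 min + 5 h 40 min + 3 h 46 min = 37 h 57 min.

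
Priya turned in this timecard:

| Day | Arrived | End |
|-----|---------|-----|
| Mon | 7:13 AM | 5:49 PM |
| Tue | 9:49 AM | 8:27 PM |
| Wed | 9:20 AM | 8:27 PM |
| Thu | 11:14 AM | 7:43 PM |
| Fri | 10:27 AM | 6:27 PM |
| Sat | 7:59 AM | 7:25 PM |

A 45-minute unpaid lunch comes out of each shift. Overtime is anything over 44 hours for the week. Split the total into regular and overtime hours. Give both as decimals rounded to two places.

Regular 44.00 hours, overtime 11.77 hours

Mon: 7:13 AM–5:49 PM = 10 h 36 min; less 45 min break → 9 h 51 min
Tue: 9:49 AM–8:27 PM = 10 h 38 min; less 45 min break → 9 h 53 min
Wed: 9:20 AM–8:27 PM = 11 h 7 min; less 45 min break → 10 h 22 min
Thu: 11:14 AM–7:43 PM = 8 h 29 min; less 45 min break → 7 h 44 min
Fri: 10:27 AM–6:27 PM = 8 h 0 min; less 45 min break → 7 h 15 min
Sat: 7:59 AM–7:25 PM = 11 h 26 min; less 45 min break → 10 h 41 min
Total worked: 55 h 46 min = 55.77 h.
Threshold 44 h → overtime 11 h 46 min, regular 44 h 0 min.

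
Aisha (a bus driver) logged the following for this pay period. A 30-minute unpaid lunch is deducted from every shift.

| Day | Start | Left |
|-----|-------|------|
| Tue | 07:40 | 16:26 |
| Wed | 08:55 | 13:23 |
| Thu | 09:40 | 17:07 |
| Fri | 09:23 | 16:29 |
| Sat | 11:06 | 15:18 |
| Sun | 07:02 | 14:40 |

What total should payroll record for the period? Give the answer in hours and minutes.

36 h 37 min

Tue: 07:40–16:26 = 8 h 46 min; less 30 min break → 8 h 16 min
Wed: 08:55–13:23 = 4 h 28 min; less 30 min break → 3 h 58 min
Thu: 09:40–17:07 = 7 h 27 min; less 30 min break → 6 h 57 min
Fri: 09:23–16:29 = 7 h 6 min; less 30 min break → 6 h 36 min
Sat: 11:06–15:18 = 4 h 12 min; less 30 min break → 3 h 42 min
Sun: 07:02–14:40 = 7 h 38 min; less 30 min break → 7 h 8 min
Total: 8 h 16 min + 3 h 58 min + 6 h 57 min + 6 h 36 min + 3 h 42 min + 7 h 8 min = 36 h 37 min.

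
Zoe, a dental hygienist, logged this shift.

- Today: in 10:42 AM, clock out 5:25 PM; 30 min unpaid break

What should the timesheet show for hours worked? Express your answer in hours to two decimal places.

Today: 10:42 AM–5:25 PM = 6 h 43 min; less 30 min break → 6 h 13 min

6.22 hours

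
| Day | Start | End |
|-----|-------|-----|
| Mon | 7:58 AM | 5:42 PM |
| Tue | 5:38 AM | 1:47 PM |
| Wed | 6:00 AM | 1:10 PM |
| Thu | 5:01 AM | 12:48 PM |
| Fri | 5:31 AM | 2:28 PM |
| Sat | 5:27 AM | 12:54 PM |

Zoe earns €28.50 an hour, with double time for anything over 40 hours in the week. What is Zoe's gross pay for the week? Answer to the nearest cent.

€1666.30

Mon: 7:58 AM–5:42 PM = 9 h 44 min
Tue: 5:38 AM–1:47 PM = 8 h 9 min
Wed: 6:00 AM–1:10 PM = 7 h 10 min
Thu: 5:01 AM–12:48 PM = 7 h 47 min
Fri: 5:31 AM–2:28 PM = 8 h 57 min
Sat: 5:27 AM–12:54 PM = 7 h 27 min
Total worked: 49 h 14 min = 2954 min.
Regular 40 h 0 min = 2400 min at €28.50/h; overtime 9 h 14 min = 554 min at €57.00/h.
Pay = (2400 × €28.50 + 554 × €57.00) ÷ 60 = €1666.30.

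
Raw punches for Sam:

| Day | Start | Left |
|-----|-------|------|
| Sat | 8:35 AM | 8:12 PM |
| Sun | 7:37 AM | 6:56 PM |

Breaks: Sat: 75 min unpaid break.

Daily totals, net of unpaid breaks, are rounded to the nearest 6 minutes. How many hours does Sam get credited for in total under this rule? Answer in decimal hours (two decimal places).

Sat: 8:35 AM–8:12 PM = 11 h 37 min − 75 min = 10 h 22 min → rounds to 10 h 24 min
Sun: 7:37 AM–6:56 PM = 11 h 19 min → rounds to 11 h 18 min
Total credited: 21 h 42 min.

21.70 hours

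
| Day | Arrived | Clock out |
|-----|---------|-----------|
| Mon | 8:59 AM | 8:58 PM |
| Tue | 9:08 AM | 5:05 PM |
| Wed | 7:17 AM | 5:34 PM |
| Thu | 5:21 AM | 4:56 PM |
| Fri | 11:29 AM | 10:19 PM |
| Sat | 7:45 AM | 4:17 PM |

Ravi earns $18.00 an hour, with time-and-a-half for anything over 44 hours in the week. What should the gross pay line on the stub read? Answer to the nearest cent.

$1255.50

Mon: 8:59 AM–8:58 PM = 11 h 59 min
Tue: 9:08 AM–5:05 PM = 7 h 57 min
Wed: 7:17 AM–5:34 PM = 10 h 17 min
Thu: 5:21 AM–4:56 PM = 11 h 35 min
Fri: 11:29 AM–10:19 PM = 10 h 50 min
Sat: 7:45 AM–4:17 PM = 8 h 32 min
Total worked: 61 h 10 min = 3670 min.
Regular 44 h 0 min = 2640 min at $18.00/h; overtime 17 h 10 min = 1030 min at $27.00/h.
Pay = (2640 × $18.00 + 1030 × $27.00) ÷ 60 = $1255.50.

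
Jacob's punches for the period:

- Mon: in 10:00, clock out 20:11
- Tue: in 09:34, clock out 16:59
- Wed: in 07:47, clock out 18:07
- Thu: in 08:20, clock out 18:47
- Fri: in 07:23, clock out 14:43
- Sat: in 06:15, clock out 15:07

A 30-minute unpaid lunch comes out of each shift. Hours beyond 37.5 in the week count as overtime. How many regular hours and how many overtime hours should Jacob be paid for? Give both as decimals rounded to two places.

Mon: 10:00–20:11 = 10 h 11 min; less 30 min break → 9 h 41 min
Tue: 09:34–16:59 = 7 h 25 min; less 30 min break → 6 h 55 min
Wed: 07:47–18:07 = 10 h 20 min; less 30 min break → 9 h 50 min
Thu: 08:20–18:47 = 10 h 27 min; less 30 min break → 9 h 57 min
Fri: 07:23–14:43 = 7 h 20 min; less 30 min break → 6 h 50 min
Sat: 06:15–15:07 = 8 h 52 min; less 30 min break → 8 h 22 min
Total worked: 51 h 35 min = 51.58 h.
Threshold 37.5 h → overtime 14 h 5 min, regular 37 h 30 min.

Regular 37.50 hours, overtime 14.08 hours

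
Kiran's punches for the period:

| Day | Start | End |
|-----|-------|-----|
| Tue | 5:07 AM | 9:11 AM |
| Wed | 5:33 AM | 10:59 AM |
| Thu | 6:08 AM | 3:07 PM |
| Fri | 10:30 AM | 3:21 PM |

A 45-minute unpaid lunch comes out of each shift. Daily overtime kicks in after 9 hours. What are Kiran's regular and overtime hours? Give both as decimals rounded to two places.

Regular 20.33 hours, overtime 0.00 hours

Tue: 5:07 AM–9:11 AM = 4 h 4 min; less 45 min break → 3 h 19 min
Wed: 5:33 AM–10:59 AM = 5 h 26 min; less 45 min break → 4 h 41 min
Thu: 6:08 AM–3:07 PM = 8 h 59 min; less 45 min break → 8 h 14 min
Fri: 10:30 AM–3:21 PM = 4 h 51 min; less 45 min break → 4 h 6 min
Tue reg 3 h 19 min / OT 0 h 0 min; Wed reg 4 h 41 min / OT 0 h 0 min; Thu reg 8 h 14 min / OT 0 h 0 min; Fri reg 4 h 6 min / OT 0 h 0 min.
Totals: regular 20 h 20 min, overtime 0 h 0 min.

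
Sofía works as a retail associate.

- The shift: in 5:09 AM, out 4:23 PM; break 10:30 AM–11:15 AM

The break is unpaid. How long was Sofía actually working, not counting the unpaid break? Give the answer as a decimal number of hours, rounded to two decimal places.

The shift: 5:09 AM–4:23 PM = 11 h 14 min; less 45 min break → 10 h 29 min

10.48 hours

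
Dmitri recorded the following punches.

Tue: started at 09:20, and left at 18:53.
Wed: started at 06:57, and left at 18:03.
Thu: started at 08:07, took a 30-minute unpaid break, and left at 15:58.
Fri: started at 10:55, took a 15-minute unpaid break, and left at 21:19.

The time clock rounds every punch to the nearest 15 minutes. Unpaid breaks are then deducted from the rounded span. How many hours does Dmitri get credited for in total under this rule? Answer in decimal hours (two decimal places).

38.25 hours

Tue: in 09:20→09:15, out 18:53→19:00; 9 h 45 min
Wed: in 06:57→07:00, out 18:03→18:00; 11 h 0 min
Thu: in 08:07→08:00, out 15:58→16:00; 8 h 0 min − 30 min = 7 h 30 min
Fri: in 10:55→11:00, out 21:19→21:15; 10 h 15 min − 15 min = 10 h 0 min
Total credited: 38 h 15 min.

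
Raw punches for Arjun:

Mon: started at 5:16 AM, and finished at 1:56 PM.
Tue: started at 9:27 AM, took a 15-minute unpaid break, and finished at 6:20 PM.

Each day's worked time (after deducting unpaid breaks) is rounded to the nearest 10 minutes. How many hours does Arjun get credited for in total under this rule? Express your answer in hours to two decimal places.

17.33 hours

Mon: 5:16 AM–1:56 PM = 8 h 40 min → rounds to 8 h 40 min
Tue: 9:27 AM–6:20 PM = 8 h 53 min − 15 min = 8 h 38 min → rounds to 8 h 40 min
Total credited: 17 h 20 min.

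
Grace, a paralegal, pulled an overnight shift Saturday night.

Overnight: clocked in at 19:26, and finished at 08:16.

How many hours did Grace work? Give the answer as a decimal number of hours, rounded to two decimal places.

12.83 hours

Overnight: 19:26 → midnight = 4 h 34 min; midnight → 08:16 = 8 h 16 min; span 12 h 50 min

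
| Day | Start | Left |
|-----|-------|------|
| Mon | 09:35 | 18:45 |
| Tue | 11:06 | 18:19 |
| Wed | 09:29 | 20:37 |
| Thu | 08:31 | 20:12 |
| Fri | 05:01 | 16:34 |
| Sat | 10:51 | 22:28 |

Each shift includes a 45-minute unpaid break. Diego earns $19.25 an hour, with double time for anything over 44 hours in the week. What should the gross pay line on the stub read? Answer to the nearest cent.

$1380.87

Mon: 09:35–18:45 = 9 h 10 min; less 45 min break → 8 h 25 min
Tue: 11:06–18:19 = 7 h 13 min; less 45 min break → 6 h 28 min
Wed: 09:29–20:37 = 11 h 8 min; less 45 min break → 10 h 23 min
Thu: 08:31–20:12 = 11 h 41 min; less 45 min break → 10 h 56 min
Fri: 05:01–16:34 = 11 h 33 min; less 45 min break → 10 h 48 min
Sat: 10:51–22:28 = 11 h 37 min; less 45 min break → 10 h 52 min
Total worked: 57 h 52 min = 3472 min.
Regular 44 h 0 min = 2640 min at $19.25/h; overtime 13 h 52 min = 832 min at $38.50/h.
Pay = (2640 × $19.25 + 832 × $38.50) ÷ 60 = $1380.87.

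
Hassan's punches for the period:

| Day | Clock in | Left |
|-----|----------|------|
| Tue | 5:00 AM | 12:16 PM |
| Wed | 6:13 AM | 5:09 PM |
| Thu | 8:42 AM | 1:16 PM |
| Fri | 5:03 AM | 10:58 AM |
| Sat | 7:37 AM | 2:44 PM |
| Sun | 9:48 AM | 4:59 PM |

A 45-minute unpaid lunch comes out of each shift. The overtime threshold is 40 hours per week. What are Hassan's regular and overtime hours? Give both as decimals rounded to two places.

Tue: 5:00 AM–12:16 PM = 7 h 16 min; less 45 min break → 6 h 31 min
Wed: 6:13 AM–5:09 PM = 10 h 56 min; less 45 min break → 10 h 11 min
Thu: 8:42 AM–1:16 PM = 4 h 34 min; less 45 min break → 3 h 49 min
Fri: 5:03 AM–10:58 AM = 5 h 55 min; less 45 min break → 5 h 10 min
Sat: 7:37 AM–2:44 PM = 7 h 7 min; less 45 min break → 6 h 22 min
Sun: 9:48 AM–4:59 PM = 7 h 11 min; less 45 min break → 6 h 26 min
Total worked: 38 h 29 min = 38.48 h.
Threshold 40 h → overtime 0 h 0 min, regular 38 h 29 min.

Regular 38.48 hours, overtime 0.00 hours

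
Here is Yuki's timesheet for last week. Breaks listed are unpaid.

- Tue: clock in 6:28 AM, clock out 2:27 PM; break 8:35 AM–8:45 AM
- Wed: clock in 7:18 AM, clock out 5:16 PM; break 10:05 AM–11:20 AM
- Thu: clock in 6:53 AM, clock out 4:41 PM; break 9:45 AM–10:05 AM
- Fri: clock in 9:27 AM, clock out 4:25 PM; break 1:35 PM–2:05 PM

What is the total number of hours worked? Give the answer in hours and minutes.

32 h 28 min

Tue: 6:28 AM–2:27 PM = 7 h 59 min; less 10 min break → 7 h 49 min
Wed: 7:18 AM–5:16 PM = 9 h 58 min; less 75 min break → 8 h 43 min
Thu: 6:53 AM–4:41 PM = 9 h 48 min; less 20 min break → 9 h 28 min
Fri: 9:27 AM–4:25 PM = 6 h 58 min; less 30 min break → 6 h 28 min
Total: 7 h 49 min + 8 h 43 min + 9 h 28 min + 6 h 28 min = 32 h 28 min.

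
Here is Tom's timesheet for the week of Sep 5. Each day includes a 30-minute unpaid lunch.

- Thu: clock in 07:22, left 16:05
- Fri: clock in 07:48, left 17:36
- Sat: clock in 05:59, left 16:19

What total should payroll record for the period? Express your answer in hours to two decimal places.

Thu: 07:22–16:05 = 8 h 43 min; less 30 min break → 8 h 13 min
Fri: 07:48–17:36 = 9 h 48 min; less 30 min break → 9 h 18 min
Sat: 05:59–16:19 = 10 h 20 min; less 30 min break → 9 h 50 min
Total: 8 h 13 min + 9 h 18 min + 9 h 50 min = 27 h 21 min.

27.35 hours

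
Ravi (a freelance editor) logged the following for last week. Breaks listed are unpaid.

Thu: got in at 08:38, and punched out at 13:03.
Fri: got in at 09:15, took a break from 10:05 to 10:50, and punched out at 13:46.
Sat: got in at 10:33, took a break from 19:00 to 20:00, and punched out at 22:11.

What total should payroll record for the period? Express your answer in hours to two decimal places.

Thu: 08:38–13:03 = 4 h 25 min
Fri: 09:15–13:46 = 4 h 31 min; less 45 min break → 3 h 46 min
Sat: 10:33–22:11 = 11 h 38 min; less 60 min break → 10 h 38 min
Total: 4 h 25 min + 3 h 46 min + 10 h 38 min = 18 h 49 min.

18.82 hours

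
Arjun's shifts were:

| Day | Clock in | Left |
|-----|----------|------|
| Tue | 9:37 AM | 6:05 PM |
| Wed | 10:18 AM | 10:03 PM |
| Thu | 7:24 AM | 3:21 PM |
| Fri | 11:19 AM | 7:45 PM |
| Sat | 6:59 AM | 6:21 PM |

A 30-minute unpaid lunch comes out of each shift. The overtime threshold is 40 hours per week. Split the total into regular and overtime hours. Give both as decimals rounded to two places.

Regular 40.00 hours, overtime 5.47 hours

Tue: 9:37 AM–6:05 PM = 8 h 28 min; less 30 min break → 7 h 58 min
Wed: 10:18 AM–10:03 PM = 11 h 45 min; less 30 min break → 11 h 15 min
Thu: 7:24 AM–3:21 PM = 7 h 57 min; less 30 min break → 7 h 27 min
Fri: 11:19 AM–7:45 PM = 8 h 26 min; less 30 min break → 7 h 56 min
Sat: 6:59 AM–6:21 PM = 11 h 22 min; less 30 min break → 10 h 52 min
Total worked: 45 h 28 min = 45.47 h.
Threshold 40 h → overtime 5 h 28 min, regular 40 h 0 min.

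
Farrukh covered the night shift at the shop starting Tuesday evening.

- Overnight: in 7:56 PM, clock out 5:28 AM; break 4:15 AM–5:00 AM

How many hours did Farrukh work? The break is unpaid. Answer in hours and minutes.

Overnight: 7:56 PM → midnight = 4 h 4 min; midnight → 5:28 AM = 5 h 28 min; span 9 h 32 min; less 45 min break → 8 h 47 min

8 h 47 min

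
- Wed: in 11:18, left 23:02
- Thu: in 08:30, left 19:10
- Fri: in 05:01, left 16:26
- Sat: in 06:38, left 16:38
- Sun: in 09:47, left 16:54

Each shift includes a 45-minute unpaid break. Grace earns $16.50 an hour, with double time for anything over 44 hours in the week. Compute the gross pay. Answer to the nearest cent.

$831.05

Wed: 11:18–23:02 = 11 h 44 min; less 45 min break → 10 h 59 min
Thu: 08:30–19:10 = 10 h 40 min; less 45 min break → 9 h 55 min
Fri: 05:01–16:26 = 11 h 25 min; less 45 min break → 10 h 40 min
Sat: 06:38–16:38 = 10 h 0 min; less 45 min break → 9 h 15 min
Sun: 09:47–16:54 = 7 h 7 min; less 45 min break → 6 h 22 min
Total worked: 47 h 11 min = 2831 min.
Regular 44 h 0 min = 2640 min at $16.50/h; overtime 3 h 11 min = 191 min at $33.00/h.
Pay = (2640 × $16.50 + 191 × $33.00) ÷ 60 = $831.05.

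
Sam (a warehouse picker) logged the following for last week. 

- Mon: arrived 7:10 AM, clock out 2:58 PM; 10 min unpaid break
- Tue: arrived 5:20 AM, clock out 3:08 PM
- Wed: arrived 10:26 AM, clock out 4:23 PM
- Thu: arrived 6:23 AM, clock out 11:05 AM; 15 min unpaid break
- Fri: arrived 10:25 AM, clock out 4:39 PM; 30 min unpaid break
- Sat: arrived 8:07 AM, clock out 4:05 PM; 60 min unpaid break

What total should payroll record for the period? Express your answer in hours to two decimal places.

Mon: 7:10 AM–2:58 PM = 7 h 48 min; less 10 min break → 7 h 38 min
Tue: 5:20 AM–3:08 PM = 9 h 48 min
Wed: 10:26 AM–4:23 PM = 5 h 57 min
Thu: 6:23 AM–11:05 AM = 4 h 42 min; less 15 min break → 4 h 27 min
Fri: 10:25 AM–4:39 PM = 6 h 14 min; less 30 min break → 5 h 44 min
Sat: 8:07 AM–4:05 PM = 7 h 58 min; less 60 min break → 6 h 58 min
Total: 7 h 38 min + 9 h 48 min + 5 h 57 min + 4 h 27 min + 5 h 44 min + 6 h 58 min = 40 h 32 min.

40.53 hours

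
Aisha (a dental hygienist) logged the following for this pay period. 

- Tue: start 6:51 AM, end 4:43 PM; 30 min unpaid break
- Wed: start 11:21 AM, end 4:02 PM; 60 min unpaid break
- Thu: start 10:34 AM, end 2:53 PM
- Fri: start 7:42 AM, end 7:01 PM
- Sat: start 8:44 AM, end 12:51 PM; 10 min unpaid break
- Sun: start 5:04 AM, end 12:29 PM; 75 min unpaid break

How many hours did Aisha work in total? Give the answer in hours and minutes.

Tue: 6:51 AM–4:43 PM = 9 h 52 min; less 30 min break → 9 h 22 min
Wed: 11:21 AM–4:02 PM = 4 h 41 min; less 60 min break → 3 h 41 min
Thu: 10:34 AM–2:53 PM = 4 h 19 min
Fri: 7:42 AM–7:01 PM = 11 h 19 min
Sat: 8:44 AM–12:51 PM = 4 h 7 min; less 10 min break → 3 h 57 min
Sun: 5:04 AM–12:29 PM = 7 h 25 min; less 75 min break → 6 h 10 min
Total: 9 h 22 min + 3 h 41 min + 4 h 19 min + 11 h 19 min + 3 h 57 min + 6 h 10 min = 38 h 48 min.

38 h 48 min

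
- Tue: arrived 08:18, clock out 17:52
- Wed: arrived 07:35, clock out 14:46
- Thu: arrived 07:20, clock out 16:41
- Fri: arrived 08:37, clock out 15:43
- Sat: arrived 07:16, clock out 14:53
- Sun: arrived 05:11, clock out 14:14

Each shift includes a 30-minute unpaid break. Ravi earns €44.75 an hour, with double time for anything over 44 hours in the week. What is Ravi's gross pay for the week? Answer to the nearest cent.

€2225.57

Tue: 08:18–17:52 = 9 h 34 min; less 30 min break → 9 h 4 min
Wed: 07:35–14:46 = 7 h 11 min; less 30 min break → 6 h 41 min
Thu: 07:20–16:41 = 9 h 21 min; less 30 min break → 8 h 51 min
Fri: 08:37–15:43 = 7 h 6 min; less 30 min break → 6 h 36 min
Sat: 07:16–14:53 = 7 h 37 min; less 30 min break → 7 h 7 min
Sun: 05:11–14:14 = 9 h 3 min; less 30 min break → 8 h 33 min
Total worked: 46 h 52 min = 2812 min.
Regular 44 h 0 min = 2640 min at €44.75/h; overtime 2 h 52 min = 172 min at €89.50/h.
Pay = (2640 × €44.75 + 172 × €89.50) ÷ 60 = €2225.57.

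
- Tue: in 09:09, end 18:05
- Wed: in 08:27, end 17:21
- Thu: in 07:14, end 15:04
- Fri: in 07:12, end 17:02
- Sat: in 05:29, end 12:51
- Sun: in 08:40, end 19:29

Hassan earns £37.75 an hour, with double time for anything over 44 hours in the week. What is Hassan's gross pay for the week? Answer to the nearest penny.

£2392.09

Tue: 09:09–18:05 = 8 h 56 min
Wed: 08:27–17:21 = 8 h 54 min
Thu: 07:14–15:04 = 7 h 50 min
Fri: 07:12–17:02 = 9 h 50 min
Sat: 05:29–12:51 = 7 h 22 min
Sun: 08:40–19:29 = 10 h 49 min
Total worked: 53 h 41 min = 3221 min.
Regular 44 h 0 min = 2640 min at £37.75/h; overtime 9 h 41 min = 581 min at £75.50/h.
Pay = (2640 × £37.75 + 581 × £75.50) ÷ 60 = £2392.09.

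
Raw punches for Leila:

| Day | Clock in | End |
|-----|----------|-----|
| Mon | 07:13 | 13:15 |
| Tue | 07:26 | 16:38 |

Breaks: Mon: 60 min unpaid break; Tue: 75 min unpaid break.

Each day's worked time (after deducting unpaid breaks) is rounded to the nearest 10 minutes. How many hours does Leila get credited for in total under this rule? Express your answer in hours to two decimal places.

Mon: 07:13–13:15 = 6 h 2 min − 60 min = 5 h 2 min → rounds to 5 h 0 min
Tue: 07:26–16:38 = 9 h 12 min − 75 min = 7 h 57 min → rounds to 8 h 0 min
Total credited: 13 h 0 min.

13.00 hours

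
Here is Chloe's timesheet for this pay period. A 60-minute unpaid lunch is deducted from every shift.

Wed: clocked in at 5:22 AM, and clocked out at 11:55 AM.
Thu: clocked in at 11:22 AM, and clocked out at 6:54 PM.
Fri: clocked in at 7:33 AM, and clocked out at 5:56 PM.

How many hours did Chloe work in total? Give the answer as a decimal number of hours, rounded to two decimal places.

Wed: 5:22 AM–11:55 AM = 6 h 33 min; less 60 min break → 5 h 33 min
Thu: 11:22 AM–6:54 PM = 7 h 32 min; less 60 min break → 6 h 32 min
Fri: 7:33 AM–5:56 PM = 10 h 23 min; less 60 min break → 9 h 23 min
Total: 5 h 33 min + 6 h 32 min + 9 h 23 min = 21 h 28 min.

21.47 hours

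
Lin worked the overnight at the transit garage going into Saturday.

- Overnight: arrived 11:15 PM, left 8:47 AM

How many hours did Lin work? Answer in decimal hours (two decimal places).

9.53 hours

Overnight: 11:15 PM → midnight = 0 h 45 min; midnight → 8:47 AM = 8 h 47 min; span 9 h 32 min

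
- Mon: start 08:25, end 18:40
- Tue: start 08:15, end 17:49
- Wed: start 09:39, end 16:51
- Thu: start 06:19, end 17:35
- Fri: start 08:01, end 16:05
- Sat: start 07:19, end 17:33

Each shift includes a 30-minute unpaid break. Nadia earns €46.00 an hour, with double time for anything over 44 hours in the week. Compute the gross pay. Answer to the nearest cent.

Mon: 08:25–18:40 = 10 h 15 min; less 30 min break → 9 h 45 min
Tue: 08:15–17:49 = 9 h 34 min; less 30 min break → 9 h 4 min
Wed: 09:39–16:51 = 7 h 12 min; less 30 min break → 6 h 42 min
Thu: 06:19–17:35 = 11 h 16 min; less 30 min break → 10 h 46 min
Fri: 08:01–16:05 = 8 h 4 min; less 30 min break → 7 h 34 min
Sat: 07:19–17:33 = 10 h 14 min; less 30 min break → 9 h 44 min
Total worked: 53 h 35 min = 3215 min.
Regular 44 h 0 min = 2640 min at €46.00/h; overtime 9 h 35 min = 575 min at €92.00/h.
Pay = (2640 × €46.00 + 575 × €92.00) ÷ 60 = €2905.67.

€2905.67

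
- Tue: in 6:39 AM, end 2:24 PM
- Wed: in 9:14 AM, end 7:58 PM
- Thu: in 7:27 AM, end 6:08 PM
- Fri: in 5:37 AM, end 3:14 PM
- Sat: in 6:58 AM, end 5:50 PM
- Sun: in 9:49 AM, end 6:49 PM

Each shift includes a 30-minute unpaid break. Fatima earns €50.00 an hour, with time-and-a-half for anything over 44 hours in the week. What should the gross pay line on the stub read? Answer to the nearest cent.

Tue: 6:39 AM–2:24 PM = 7 h 45 min; less 30 min break → 7 h 15 min
Wed: 9:14 AM–7:58 PM = 10 h 44 min; less 30 min break → 10 h 14 min
Thu: 7:27 AM–6:08 PM = 10 h 41 min; less 30 min break → 10 h 11 min
Fri: 5:37 AM–3:14 PM = 9 h 37 min; less 30 min break → 9 h 7 min
Sat: 6:58 AM–5:50 PM = 10 h 52 min; less 30 min break → 10 h 22 min
Sun: 9:49 AM–6:49 PM = 9 h 0 min; less 30 min break → 8 h 30 min
Total worked: 55 h 39 min = 3339 min.
Regular 44 h 0 min = 2640 min at €50.00/h; overtime 11 h 39 min = 699 min at €75.00/h.
Pay = (2640 × €50.00 + 699 × €75.00) ÷ 60 = €3073.75.

€3073.75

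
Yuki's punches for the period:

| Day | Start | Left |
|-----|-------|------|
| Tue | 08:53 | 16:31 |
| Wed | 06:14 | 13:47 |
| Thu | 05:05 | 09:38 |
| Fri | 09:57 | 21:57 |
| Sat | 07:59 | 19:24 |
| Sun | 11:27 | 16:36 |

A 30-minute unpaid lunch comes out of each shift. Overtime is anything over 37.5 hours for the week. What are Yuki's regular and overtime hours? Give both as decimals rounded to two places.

Tue: 08:53–16:31 = 7 h 38 min; less 30 min break → 7 h 8 min
Wed: 06:14–13:47 = 7 h 33 min; less 30 min break → 7 h 3 min
Thu: 05:05–09:38 = 4 h 33 min; less 30 min break → 4 h 3 min
Fri: 09:57–21:57 = 12 h 0 min; less 30 min break → 11 h 30 min
Sat: 07:59–19:24 = 11 h 25 min; less 30 min break → 10 h 55 min
Sun: 11:27–16:36 = 5 h 9 min; less 30 min break → 4 h 39 min
Total worked: 45 h 18 min = 45.30 h.
Threshold 37.5 h → overtime 7 h 48 min, regular 37 h 30 min.

Regular 37.50 hours, overtime 7.80 hours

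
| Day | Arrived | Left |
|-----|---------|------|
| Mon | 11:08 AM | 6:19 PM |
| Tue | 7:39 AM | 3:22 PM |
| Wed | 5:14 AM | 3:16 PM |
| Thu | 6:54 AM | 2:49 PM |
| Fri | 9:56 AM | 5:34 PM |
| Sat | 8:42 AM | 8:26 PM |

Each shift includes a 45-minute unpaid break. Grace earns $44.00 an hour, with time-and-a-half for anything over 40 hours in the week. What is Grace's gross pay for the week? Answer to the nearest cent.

Mon: 11:08 AM–6:19 PM = 7 h 11 min; less 45 min break → 6 h 26 min
Tue: 7:39 AM–3:22 PM = 7 h 43 min; less 45 min break → 6 h 58 min
Wed: 5:14 AM–3:16 PM = 10 h 2 min; less 45 min break → 9 h 17 min
Thu: 6:54 AM–2:49 PM = 7 h 55 min; less 45 min break → 7 h 10 min
Fri: 9:56 AM–5:34 PM = 7 h 38 min; less 45 min break → 6 h 53 min
Sat: 8:42 AM–8:26 PM = 11 h 44 min; less 45 min break → 10 h 59 min
Total worked: 47 h 43 min = 2863 min.
Regular 40 h 0 min = 2400 min at $44.00/h; overtime 7 h 43 min = 463 min at $66.00/h.
Pay = (2400 × $44.00 + 463 × $66.00) ÷ 60 = $2269.30.

$2269.30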